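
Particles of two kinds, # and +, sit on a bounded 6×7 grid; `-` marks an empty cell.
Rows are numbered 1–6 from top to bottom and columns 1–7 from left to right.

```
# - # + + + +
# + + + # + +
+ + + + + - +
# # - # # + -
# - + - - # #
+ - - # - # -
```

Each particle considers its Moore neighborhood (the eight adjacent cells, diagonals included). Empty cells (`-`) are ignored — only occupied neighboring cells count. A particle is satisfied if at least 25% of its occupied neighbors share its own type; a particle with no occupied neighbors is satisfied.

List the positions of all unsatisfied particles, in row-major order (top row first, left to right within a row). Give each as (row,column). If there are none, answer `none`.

(1,3), (2,5), (4,4), (5,3), (6,1), (6,4)

(1,1)# 1/2 ok
(1,3)# 0/4 unhappy
(1,4)+ 3/5 ok
(1,5)+ 4/5 ok
(1,6)+ 4/5 ok
(1,7)+ 3/3 ok
(2,1)# 1/4 ok
(2,2)+ 4/7 ok
(2,3)+ 6/7 ok
(2,4)+ 6/8 ok
(2,5)# 0/7 unhappy
(2,6)+ 6/7 ok
(2,7)+ 4/4 ok
(3,1)+ 2/5 ok
(3,2)+ 4/7 ok
(3,3)+ 5/7 ok
(3,4)+ 4/7 ok
(3,5)+ 4/7 ok
(3,7)+ 3/3 ok
(4,1)# 2/4 ok
(4,2)# 2/6 ok
(4,4)# 1/5 unhappy
(4,5)# 2/5 ok
(4,6)+ 2/5 ok
(5,1)# 2/3 ok
(5,3)+ 0/3 unhappy
(5,6)# 3/4 ok
(5,7)# 2/3 ok
(6,1)+ 0/1 unhappy
(6,4)# 0/1 unhappy
(6,6)# 2/2 ok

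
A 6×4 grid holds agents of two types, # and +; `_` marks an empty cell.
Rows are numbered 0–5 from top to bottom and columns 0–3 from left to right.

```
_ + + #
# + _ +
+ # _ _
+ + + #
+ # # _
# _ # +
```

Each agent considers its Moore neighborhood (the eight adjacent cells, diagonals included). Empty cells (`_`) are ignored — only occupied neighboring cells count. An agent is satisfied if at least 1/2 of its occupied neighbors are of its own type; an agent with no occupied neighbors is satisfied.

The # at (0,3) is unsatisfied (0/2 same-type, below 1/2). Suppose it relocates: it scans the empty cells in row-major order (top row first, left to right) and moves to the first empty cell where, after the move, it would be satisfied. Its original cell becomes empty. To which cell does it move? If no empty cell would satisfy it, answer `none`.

Vacating (0,3). Empty cells in order:
  (0,0): 1/3 same-type → still unsatisfied.
  (1,2): 1/5 same-type → still unsatisfied.
  (2,2): 2/6 same-type → still unsatisfied.
  (2,3): 1/3 same-type → still unsatisfied.
  (4,3): 3/5 same-type → satisfied — stop here.

(4,3)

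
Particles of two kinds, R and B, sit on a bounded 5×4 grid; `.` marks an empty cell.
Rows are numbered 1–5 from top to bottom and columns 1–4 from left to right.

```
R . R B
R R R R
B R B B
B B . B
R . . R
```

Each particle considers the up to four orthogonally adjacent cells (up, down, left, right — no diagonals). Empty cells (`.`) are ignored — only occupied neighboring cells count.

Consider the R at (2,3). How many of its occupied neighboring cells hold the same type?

Occupied neighbors of (2,3): (1,3)=R, (3,3)=B, (2,2)=R, (2,4)=R.
Same type (R): 3 of 4.

3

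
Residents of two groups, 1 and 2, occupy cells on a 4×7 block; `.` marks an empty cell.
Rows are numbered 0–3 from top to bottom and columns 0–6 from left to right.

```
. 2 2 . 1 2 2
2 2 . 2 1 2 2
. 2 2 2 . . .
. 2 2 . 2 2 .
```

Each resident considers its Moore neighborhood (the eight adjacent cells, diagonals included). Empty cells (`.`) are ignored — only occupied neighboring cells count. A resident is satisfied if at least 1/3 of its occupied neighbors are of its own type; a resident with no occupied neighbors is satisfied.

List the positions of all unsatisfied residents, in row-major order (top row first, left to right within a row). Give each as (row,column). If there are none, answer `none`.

Row 0: (0,1)2 3/3 ok · (0,2)2 3/3 ok · (0,4)1 1/4 unhappy · (0,5)2 3/5 ok · (0,6)2 3/3 ok
Row 1: (1,0)2 3/3 ok · (1,1)2 5/5 ok · (1,3)2 3/5 ok · (1,4)1 1/5 unhappy · (1,5)2 3/5 ok · (1,6)2 3/3 ok
Row 2: (2,1)2 5/5 ok · (2,2)2 6/6 ok · (2,3)2 4/5 ok
Row 3: (3,1)2 3/3 ok · (3,2)2 4/4 ok · (3,4)2 2/2 ok · (3,5)2 1/1 ok

(0,4), (1,4)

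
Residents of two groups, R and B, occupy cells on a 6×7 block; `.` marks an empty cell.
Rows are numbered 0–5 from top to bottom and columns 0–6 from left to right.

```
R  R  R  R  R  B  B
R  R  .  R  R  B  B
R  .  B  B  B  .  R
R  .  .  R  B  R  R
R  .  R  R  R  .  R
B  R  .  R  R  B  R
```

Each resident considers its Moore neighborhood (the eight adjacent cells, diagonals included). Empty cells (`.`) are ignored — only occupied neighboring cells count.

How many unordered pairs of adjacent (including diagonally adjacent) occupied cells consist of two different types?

26

Scan each occupied cell's neighbors to the right and below (and the two forward diagonals) so each pair is counted once.
From row 0: 3 unlike of 22 pairs (running 3/22).
From row 1: 9 unlike of 15 pairs (running 12/37).
From row 2: 4 unlike of 11 pairs (running 16/48).
From row 3: 4 unlike of 12 pairs (running 20/60).
From row 4: 3 unlike of 13 pairs (running 23/73).
From row 5: 3 unlike of 4 pairs (running 26/77).
Total adjacent occupied pairs: 77; unlike-type pairs: 26.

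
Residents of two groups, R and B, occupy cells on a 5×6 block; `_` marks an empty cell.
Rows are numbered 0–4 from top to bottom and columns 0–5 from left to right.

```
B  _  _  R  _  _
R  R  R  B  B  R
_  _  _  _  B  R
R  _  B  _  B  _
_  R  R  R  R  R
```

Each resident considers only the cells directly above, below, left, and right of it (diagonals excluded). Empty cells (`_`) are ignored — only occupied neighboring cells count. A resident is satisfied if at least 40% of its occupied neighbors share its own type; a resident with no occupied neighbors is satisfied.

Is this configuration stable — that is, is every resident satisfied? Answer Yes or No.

Row 0: (0,0)B 0/1 ✗ · (0,3)R 0/1 ✗
Row 1: (1,0)R 1/2 ✓ · (1,1)R 2/2 ✓ · (1,2)R 1/2 ✓ · (1,3)B 1/3 ✗ · (1,4)B 2/3 ✓ · (1,5)R 1/2 ✓
Row 2: (2,4)B 2/3 ✓ · (2,5)R 1/2 ✓
Row 3: (3,0)R 0/0 ✓ · (3,2)B 0/1 ✗ · (3,4)B 1/2 ✓
Row 4: (4,1)R 1/1 ✓ · (4,2)R 2/3 ✓ · (4,3)R 2/2 ✓ · (4,4)R 2/3 ✓ · (4,5)R 1/1 ✓
For instance (0,0) has only 0/1 same-type neighbors, below 2/5.

No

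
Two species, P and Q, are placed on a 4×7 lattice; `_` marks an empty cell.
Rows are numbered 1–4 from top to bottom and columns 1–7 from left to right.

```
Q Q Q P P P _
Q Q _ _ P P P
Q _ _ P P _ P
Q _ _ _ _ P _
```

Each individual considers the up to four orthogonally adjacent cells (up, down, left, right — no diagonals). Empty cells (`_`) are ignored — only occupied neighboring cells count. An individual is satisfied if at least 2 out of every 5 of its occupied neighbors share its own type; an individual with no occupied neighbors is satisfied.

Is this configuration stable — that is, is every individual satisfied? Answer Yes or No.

Yes

(1,1)Q 2/2 satisfied
(1,2)Q 3/3 satisfied
(1,3)Q 1/2 satisfied
(1,4)P 1/2 satisfied
(1,5)P 3/3 satisfied
(1,6)P 2/2 satisfied
(2,1)Q 3/3 satisfied
(2,2)Q 2/2 satisfied
(2,5)P 3/3 satisfied
(2,6)P 3/3 satisfied
(2,7)P 2/2 satisfied
(3,1)Q 2/2 satisfied
(3,4)P 1/1 satisfied
(3,5)P 2/2 satisfied
(3,7)P 1/1 satisfied
(4,1)Q 1/1 satisfied
(4,6)P 0/0 satisfied
All meet the threshold, so the configuration is stable.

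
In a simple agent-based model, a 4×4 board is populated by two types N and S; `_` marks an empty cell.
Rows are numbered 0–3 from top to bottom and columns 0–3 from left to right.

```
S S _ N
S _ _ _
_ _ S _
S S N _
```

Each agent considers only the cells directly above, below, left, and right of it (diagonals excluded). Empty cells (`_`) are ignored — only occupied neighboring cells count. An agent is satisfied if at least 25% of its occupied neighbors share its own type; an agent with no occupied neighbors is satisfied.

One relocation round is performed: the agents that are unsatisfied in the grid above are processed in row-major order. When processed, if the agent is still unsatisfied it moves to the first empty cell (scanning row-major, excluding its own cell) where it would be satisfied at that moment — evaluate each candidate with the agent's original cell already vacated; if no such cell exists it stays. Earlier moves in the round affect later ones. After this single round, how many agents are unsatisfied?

0

Initially unsatisfied (in order): (2,2), (3,2).
  (2,2) → (0,2).
  (3,2) → (1,3).
Resulting grid:
S S S N
S _ _ N
_ _ _ _
S S _ _
All satisfied now.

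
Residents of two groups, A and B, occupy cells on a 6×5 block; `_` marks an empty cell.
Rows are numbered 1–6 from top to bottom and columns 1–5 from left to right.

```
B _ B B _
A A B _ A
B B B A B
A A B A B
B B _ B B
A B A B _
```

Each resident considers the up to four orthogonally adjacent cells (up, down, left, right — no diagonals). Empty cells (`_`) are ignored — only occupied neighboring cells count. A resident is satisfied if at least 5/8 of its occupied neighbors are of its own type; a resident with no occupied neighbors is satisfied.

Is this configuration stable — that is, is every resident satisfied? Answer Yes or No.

No

(1,1)B 0/1 unhappy
(1,3)B 2/2 ok
(1,4)B 1/1 ok
(2,1)A 1/3 unhappy
(2,2)A 1/3 unhappy
(2,3)B 2/3 ok
(2,5)A 0/1 unhappy
(3,1)B 1/3 unhappy
(3,2)B 2/4 unhappy
(3,3)B 3/4 ok
(3,4)A 1/3 unhappy
(3,5)B 1/3 unhappy
(4,1)A 1/3 unhappy
(4,2)A 1/4 unhappy
(4,3)B 1/3 unhappy
(4,4)A 1/4 unhappy
(4,5)B 2/3 ok
(5,1)B 1/3 unhappy
(5,2)B 2/3 ok
(5,4)B 2/3 ok
(5,5)B 2/2 ok
(6,1)A 0/2 unhappy
(6,2)B 1/3 unhappy
(6,3)A 0/2 unhappy
(6,4)B 1/2 unhappy
For instance (1,1) has only 0/1 same-type neighbors, below 5/8.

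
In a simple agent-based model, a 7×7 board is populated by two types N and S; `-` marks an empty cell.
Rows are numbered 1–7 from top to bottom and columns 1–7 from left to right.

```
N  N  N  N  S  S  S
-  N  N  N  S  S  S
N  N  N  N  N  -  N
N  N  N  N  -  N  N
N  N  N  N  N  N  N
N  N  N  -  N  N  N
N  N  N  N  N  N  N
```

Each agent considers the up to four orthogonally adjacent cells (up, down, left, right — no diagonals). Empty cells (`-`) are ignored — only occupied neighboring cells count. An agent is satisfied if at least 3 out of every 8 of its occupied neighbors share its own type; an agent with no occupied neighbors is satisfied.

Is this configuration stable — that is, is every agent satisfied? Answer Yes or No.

Row 1: (1,1)N 1/1 satisfied · (1,2)N 3/3 satisfied · (1,3)N 3/3 satisfied · (1,4)N 2/3 satisfied · (1,5)S 2/3 satisfied · (1,6)S 3/3 satisfied · (1,7)S 2/2 satisfied
Row 2: (2,2)N 3/3 satisfied · (2,3)N 4/4 satisfied · (2,4)N 3/4 satisfied · (2,5)S 2/4 satisfied · (2,6)S 3/3 satisfied · (2,7)S 2/3 satisfied
Row 3: (3,1)N 2/2 satisfied · (3,2)N 4/4 satisfied · (3,3)N 4/4 satisfied · (3,4)N 4/4 satisfied · (3,5)N 1/2 satisfied · (3,7)N 1/2 satisfied
Row 4: (4,1)N 3/3 satisfied · (4,2)N 4/4 satisfied · (4,3)N 4/4 satisfied · (4,4)N 3/3 satisfied · (4,6)N 2/2 satisfied · (4,7)N 3/3 satisfied
Row 5: (5,1)N 3/3 satisfied · (5,2)N 4/4 satisfied · (5,3)N 4/4 satisfied · (5,4)N 3/3 satisfied · (5,5)N 3/3 satisfied · (5,6)N 4/4 satisfied · (5,7)N 3/3 satisfied
Row 6: (6,1)N 3/3 satisfied · (6,2)N 4/4 satisfied · (6,3)N 3/3 satisfied · (6,5)N 3/3 satisfied · (6,6)N 4/4 satisfied · (6,7)N 3/3 satisfied
Row 7: (7,1)N 2/2 satisfied · (7,2)N 3/3 satisfied · (7,3)N 3/3 satisfied · (7,4)N 2/2 satisfied · (7,5)N 3/3 satisfied · (7,6)N 3/3 satisfied · (7,7)N 2/2 satisfied
All meet the threshold, so the configuration is stable.

Yes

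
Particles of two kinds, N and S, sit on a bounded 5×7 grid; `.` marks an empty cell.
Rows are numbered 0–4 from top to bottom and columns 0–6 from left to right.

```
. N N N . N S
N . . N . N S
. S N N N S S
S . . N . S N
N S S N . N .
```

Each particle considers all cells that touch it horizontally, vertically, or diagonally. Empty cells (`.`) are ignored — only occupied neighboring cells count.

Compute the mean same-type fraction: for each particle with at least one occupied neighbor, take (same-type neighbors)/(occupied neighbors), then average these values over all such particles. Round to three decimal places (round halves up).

Row 0: (0,1)N 2/2 · (0,2)N 3/3 · (0,3)N 2/2 · (0,5)N 1/3 · (0,6)S 1/3
Row 1: (1,0)N 1/2 · (1,3)N 5/5 · (1,5)N 2/6 · (1,6)S 3/5
Row 2: (2,1)S 1/3 · (2,2)N 3/4 · (2,3)N 4/4 · (2,4)N 4/6 · (2,5)S 3/6 · (2,6)S 3/5
Row 3: (3,0)S 2/3 · (3,3)N 4/5 · (3,5)S 2/5 · (3,6)N 1/4
Row 4: (4,0)N 0/2 · (4,1)S 2/3 · (4,2)S 1/3 · (4,3)N 1/2 · (4,5)N 1/2
Sum over 24 particles: 2/2 + 3/3 + 2/2 + 1/3 + 1/3 + 1/2 + 5/5 + 2/6 + 3/5 + 1/3 + 3/4 + 4/4 + 4/6 + 3/6 + 3/5 + 2/3 + 4/5 + 2/5 + 1/4 + 0/2 + 2/3 + 1/3 + 1/2 + 1/2 = 211/15; mean = 211/15 ÷ 24 = 211/360 = 0.586111… → 0.586.

0.586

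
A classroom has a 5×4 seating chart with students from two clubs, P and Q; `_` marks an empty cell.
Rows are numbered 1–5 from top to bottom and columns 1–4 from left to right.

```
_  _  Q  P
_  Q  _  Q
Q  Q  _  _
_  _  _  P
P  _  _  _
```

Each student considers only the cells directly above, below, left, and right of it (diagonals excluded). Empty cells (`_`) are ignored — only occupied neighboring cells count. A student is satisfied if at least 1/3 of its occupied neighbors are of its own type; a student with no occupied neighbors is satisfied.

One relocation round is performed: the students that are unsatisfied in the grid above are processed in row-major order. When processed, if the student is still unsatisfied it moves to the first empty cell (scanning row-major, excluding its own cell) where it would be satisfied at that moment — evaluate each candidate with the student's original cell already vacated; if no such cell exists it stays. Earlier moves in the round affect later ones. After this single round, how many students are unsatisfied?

Initially unsatisfied (in order): (1,3), (1,4), (2,4).
  (1,3) → (1,1).
  (1,4) → (1,3).
  (2,4): now satisfied by earlier moves; stays.
Resulting grid:
Q _ P _
_ Q _ Q
Q Q _ _
_ _ _ P
P _ _ _
All satisfied now.

0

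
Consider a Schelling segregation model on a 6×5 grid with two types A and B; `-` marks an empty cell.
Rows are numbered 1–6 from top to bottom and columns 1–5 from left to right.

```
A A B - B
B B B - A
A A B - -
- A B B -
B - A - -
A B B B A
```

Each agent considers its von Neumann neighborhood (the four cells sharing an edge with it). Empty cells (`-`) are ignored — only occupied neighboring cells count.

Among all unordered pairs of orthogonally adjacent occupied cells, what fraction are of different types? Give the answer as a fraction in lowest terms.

Scan each occupied cell's neighbors to the right and below so each pair is counted once.
Row 1: A(1,1)–A(1,2)= A(1,1)–B(2,1)≠ A(1,2)–B(1,3)≠ A(1,2)–B(2,2)≠ B(1,3)–B(2,3)= B(1,5)–A(2,5)≠  → 4/6 unlike.
Row 2: B(2,1)–B(2,2)= B(2,1)–A(3,1)≠ B(2,2)–B(2,3)= B(2,2)–A(3,2)≠ B(2,3)–B(3,3)=  → 2/5 unlike.
Row 3: A(3,1)–A(3,2)= A(3,2)–B(3,3)≠ A(3,2)–A(4,2)= B(3,3)–B(4,3)=  → 1/4 unlike.
Row 4: A(4,2)–B(4,3)≠ B(4,3)–B(4,4)= B(4,3)–A(5,3)≠  → 2/3 unlike.
Row 5: B(5,1)–A(6,1)≠ A(5,3)–B(6,3)≠  → 2/2 unlike.
Row 6: A(6,1)–B(6,2)≠ B(6,2)–B(6,3)= B(6,3)–B(6,4)= B(6,4)–A(6,5)≠  → 2/4 unlike.
Total adjacent occupied pairs: 24; unlike-type pairs: 13.
13/24 is already in lowest terms.

13/24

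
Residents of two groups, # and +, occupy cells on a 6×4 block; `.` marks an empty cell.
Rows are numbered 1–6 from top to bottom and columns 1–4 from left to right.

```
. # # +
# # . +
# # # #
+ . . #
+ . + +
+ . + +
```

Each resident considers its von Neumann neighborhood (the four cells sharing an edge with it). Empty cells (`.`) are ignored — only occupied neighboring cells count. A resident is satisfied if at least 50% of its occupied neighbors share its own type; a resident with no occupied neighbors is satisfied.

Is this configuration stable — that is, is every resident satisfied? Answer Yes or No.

Yes

(1,2)# 2/2 satisfied
(1,3)# 1/2 satisfied
(1,4)+ 1/2 satisfied
(2,1)# 2/2 satisfied
(2,2)# 3/3 satisfied
(2,4)+ 1/2 satisfied
(3,1)# 2/3 satisfied
(3,2)# 3/3 satisfied
(3,3)# 2/2 satisfied
(3,4)# 2/3 satisfied
(4,1)+ 1/2 satisfied
(4,4)# 1/2 satisfied
(5,1)+ 2/2 satisfied
(5,3)+ 2/2 satisfied
(5,4)+ 2/3 satisfied
(6,1)+ 1/1 satisfied
(6,3)+ 2/2 satisfied
(6,4)+ 2/2 satisfied
All meet the threshold, so the configuration is stable.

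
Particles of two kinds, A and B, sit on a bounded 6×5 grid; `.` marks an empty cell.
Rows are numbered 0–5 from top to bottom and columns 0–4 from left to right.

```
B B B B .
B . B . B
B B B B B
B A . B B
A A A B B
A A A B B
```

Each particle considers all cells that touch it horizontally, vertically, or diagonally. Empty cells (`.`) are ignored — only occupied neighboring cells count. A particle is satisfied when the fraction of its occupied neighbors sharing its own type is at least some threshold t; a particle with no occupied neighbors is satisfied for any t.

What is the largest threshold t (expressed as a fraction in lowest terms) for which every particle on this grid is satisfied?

2/5

Row 0: (0,0)B 2/2 · (0,1)B 4/4 · (0,2)B 3/3 · (0,3)B 3/3
Row 1: (1,0)B 4/4 · (1,2)B 6/6 · (1,4)B 3/3
Row 2: (2,0)B 3/4 · (2,1)B 5/6 · (2,2)B 4/5 · (2,3)B 6/6 · (2,4)B 4/4
Row 3: (3,0)B 2/5 · (3,1)A 3/7 · (3,3)B 6/7 · (3,4)B 5/5
Row 4: (4,0)A 4/5 · (4,1)A 6/7 · (4,2)A 4/7 · (4,3)B 5/7 · (4,4)B 5/5
Row 5: (5,0)A 3/3 · (5,1)A 5/5 · (5,2)A 3/5 · (5,3)B 3/5 · (5,4)B 3/3
The smallest same-type fraction is 2/5 at (3,0), which reduces to 2/5. Any threshold above that leaves this particle unsatisfied.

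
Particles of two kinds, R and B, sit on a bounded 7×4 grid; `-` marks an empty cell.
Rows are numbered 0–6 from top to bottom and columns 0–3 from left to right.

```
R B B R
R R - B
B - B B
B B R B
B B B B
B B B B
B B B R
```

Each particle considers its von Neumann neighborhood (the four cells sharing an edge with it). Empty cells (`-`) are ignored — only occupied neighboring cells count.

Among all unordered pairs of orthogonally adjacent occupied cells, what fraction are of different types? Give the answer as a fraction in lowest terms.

11/37

Scan each occupied cell's neighbors to the right and below so each pair is counted once.
Row 0: R(0,0)–B(0,1)≠ R(0,0)–R(1,0)= B(0,1)–B(0,2)= B(0,1)–R(1,1)≠ B(0,2)–R(0,3)≠ R(0,3)–B(1,3)≠  → 4/6 unlike.
Row 1: R(1,0)–R(1,1)= R(1,0)–B(2,0)≠ B(1,3)–B(2,3)=  → 1/3 unlike.
Row 2: B(2,0)–B(3,0)= B(2,2)–B(2,3)= B(2,2)–R(3,2)≠ B(2,3)–B(3,3)=  → 1/4 unlike.
Row 3: B(3,0)–B(3,1)= B(3,0)–B(4,0)= B(3,1)–R(3,2)≠ B(3,1)–B(4,1)= R(3,2)–B(3,3)≠ R(3,2)–B(4,2)≠ B(3,3)–B(4,3)=  → 3/7 unlike.
Row 4: B(4,0)–B(4,1)= B(4,0)–B(5,0)= B(4,1)–B(4,2)= B(4,1)–B(5,1)= B(4,2)–B(4,3)= B(4,2)–B(5,2)= B(4,3)–B(5,3)=  → 0/7 unlike.
Row 5: B(5,0)–B(5,1)= B(5,0)–B(6,0)= B(5,1)–B(5,2)= B(5,1)–B(6,1)= B(5,2)–B(5,3)= B(5,2)–B(6,2)= B(5,3)–R(6,3)≠  → 1/7 unlike.
Row 6: B(6,0)–B(6,1)= B(6,1)–B(6,2)= B(6,2)–R(6,3)≠  → 1/3 unlike.
Total adjacent occupied pairs: 37; unlike-type pairs: 11.
11/37 is already in lowest terms.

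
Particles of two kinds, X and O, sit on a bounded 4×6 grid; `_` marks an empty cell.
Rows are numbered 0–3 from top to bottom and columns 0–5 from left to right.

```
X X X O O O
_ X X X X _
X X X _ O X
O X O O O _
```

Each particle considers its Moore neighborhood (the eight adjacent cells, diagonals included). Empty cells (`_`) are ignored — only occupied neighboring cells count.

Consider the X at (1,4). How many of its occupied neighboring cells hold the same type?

2

Occupied neighbors of (1,4): (0,3)=O, (0,4)=O, (0,5)=O, (1,3)=X, (2,4)=O, (2,5)=X.
Same type (X): 2 of 6.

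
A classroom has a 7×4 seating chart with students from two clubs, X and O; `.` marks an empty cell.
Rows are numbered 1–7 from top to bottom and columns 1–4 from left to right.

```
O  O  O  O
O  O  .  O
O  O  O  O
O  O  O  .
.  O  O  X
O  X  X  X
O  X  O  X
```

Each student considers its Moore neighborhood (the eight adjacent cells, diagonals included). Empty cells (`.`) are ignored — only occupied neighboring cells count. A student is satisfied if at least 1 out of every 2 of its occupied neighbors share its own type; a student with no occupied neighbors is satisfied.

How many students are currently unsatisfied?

5

(1,1)O 3/3 ✓
(1,2)O 4/4 ✓
(1,3)O 4/4 ✓
(1,4)O 2/2 ✓
(2,1)O 5/5 ✓
(2,2)O 7/7 ✓
(2,4)O 4/4 ✓
(3,1)O 5/5 ✓
(3,2)O 7/7 ✓
(3,3)O 6/6 ✓
(3,4)O 3/3 ✓
(4,1)O 4/4 ✓
(4,2)O 7/7 ✓
(4,3)O 6/7 ✓
(5,2)O 5/7 ✓
(5,3)O 3/7 ✗
(5,4)X 2/4 ✓
(6,1)O 2/4 ✓
(6,2)X 2/7 ✗
(6,3)X 5/8 ✓
(6,4)X 3/5 ✓
(7,1)O 1/3 ✗
(7,2)X 2/5 ✗
(7,3)O 0/5 ✗
(7,4)X 2/3 ✓
Unsatisfied: (5,3), (6,2), (7,1), (7,2), (7,3) — 5 in total.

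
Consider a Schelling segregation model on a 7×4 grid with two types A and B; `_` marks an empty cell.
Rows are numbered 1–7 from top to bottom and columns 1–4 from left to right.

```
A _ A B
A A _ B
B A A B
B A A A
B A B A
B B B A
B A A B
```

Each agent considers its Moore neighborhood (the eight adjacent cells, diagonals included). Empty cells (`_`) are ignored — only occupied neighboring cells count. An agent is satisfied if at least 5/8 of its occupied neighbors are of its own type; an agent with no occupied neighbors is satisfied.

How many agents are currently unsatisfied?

18

Row 1: (1,1)A 2/2 satisfied · (1,3)A 1/3 not · (1,4)B 1/2 not
Row 2: (2,1)A 3/4 satisfied · (2,2)A 5/6 satisfied · (2,4)B 2/4 not
Row 3: (3,1)B 1/5 not · (3,2)A 5/7 satisfied · (3,3)A 5/7 satisfied · (3,4)B 1/4 not
Row 4: (4,1)B 2/5 not · (4,2)A 4/8 not · (4,3)A 6/8 satisfied · (4,4)A 3/5 not
Row 5: (5,1)B 3/5 not · (5,2)A 2/8 not · (5,3)B 2/8 not · (5,4)A 3/5 not
Row 6: (6,1)B 3/5 not · (6,2)B 5/8 satisfied · (6,3)B 3/8 not · (6,4)A 2/5 not
Row 7: (7,1)B 2/3 satisfied · (7,2)A 1/5 not · (7,3)A 2/5 not · (7,4)B 1/3 not
Unsatisfied: (1,3), (1,4), (2,4), (3,1), (3,4), (4,1), (4,2), (4,4), (5,1), (5,2), (5,3), (5,4), (6,1), (6,3), (6,4), (7,2), (7,3), (7,4) — 18 in total.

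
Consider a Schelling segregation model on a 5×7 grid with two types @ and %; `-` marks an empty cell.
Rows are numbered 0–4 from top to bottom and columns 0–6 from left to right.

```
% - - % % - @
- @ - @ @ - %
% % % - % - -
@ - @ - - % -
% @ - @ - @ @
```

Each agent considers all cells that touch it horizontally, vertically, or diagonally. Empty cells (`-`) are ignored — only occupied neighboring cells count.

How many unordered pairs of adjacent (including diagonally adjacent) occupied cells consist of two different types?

20

Scan each occupied cell's neighbors to the right and below (and the two forward diagonals) so each pair is counted once.
From row 0: 6 unlike of 7 pairs (running 6/7).
From row 1: 6 unlike of 7 pairs (running 12/14).
From row 2: 4 unlike of 7 pairs (running 16/21).
From row 3: 3 unlike of 6 pairs (running 19/27).
From row 4: 1 unlike of 2 pairs (running 20/29).
Total adjacent occupied pairs: 29; unlike-type pairs: 20.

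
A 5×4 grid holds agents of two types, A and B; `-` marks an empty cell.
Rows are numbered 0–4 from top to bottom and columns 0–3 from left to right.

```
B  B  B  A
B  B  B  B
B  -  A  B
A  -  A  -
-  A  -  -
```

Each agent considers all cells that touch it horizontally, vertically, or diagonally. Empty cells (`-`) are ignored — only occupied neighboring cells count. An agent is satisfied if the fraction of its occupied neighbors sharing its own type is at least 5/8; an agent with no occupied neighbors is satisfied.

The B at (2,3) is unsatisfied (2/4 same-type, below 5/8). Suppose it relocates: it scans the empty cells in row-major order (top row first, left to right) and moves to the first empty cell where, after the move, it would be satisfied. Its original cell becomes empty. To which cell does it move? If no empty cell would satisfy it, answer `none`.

none

Vacating (2,3). Empty cells in order:
  (2,1): 4/7 same-type → still unsatisfied.
  (3,1): 1/5 same-type → still unsatisfied.
  (3,3): 0/2 same-type → still unsatisfied.
  (4,0): 0/2 same-type → still unsatisfied.
  (4,2): 0/2 same-type → still unsatisfied.
  (4,3): 0/1 same-type → still unsatisfied.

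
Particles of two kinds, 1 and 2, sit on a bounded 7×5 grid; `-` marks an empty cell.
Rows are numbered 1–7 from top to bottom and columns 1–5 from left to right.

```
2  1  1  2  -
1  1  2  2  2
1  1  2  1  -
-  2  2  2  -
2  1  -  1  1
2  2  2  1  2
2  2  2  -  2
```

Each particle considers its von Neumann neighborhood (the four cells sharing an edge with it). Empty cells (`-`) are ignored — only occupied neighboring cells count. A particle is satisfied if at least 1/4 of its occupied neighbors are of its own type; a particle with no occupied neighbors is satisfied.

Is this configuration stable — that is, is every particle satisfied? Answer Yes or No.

(1,1)2 0/2 not
(1,2)1 2/3 satisfied
(1,3)1 1/3 satisfied
(1,4)2 1/2 satisfied
(2,1)1 2/3 satisfied
(2,2)1 3/4 satisfied
(2,3)2 2/4 satisfied
(2,4)2 3/4 satisfied
(2,5)2 1/1 satisfied
(3,1)1 2/2 satisfied
(3,2)1 2/4 satisfied
(3,3)2 2/4 satisfied
(3,4)1 0/3 not
(4,2)2 1/3 satisfied
(4,3)2 3/3 satisfied
(4,4)2 1/3 satisfied
(5,1)2 1/2 satisfied
(5,2)1 0/3 not
(5,4)1 2/3 satisfied
(5,5)1 1/2 satisfied
(6,1)2 3/3 satisfied
(6,2)2 3/4 satisfied
(6,3)2 2/3 satisfied
(6,4)1 1/3 satisfied
(6,5)2 1/3 satisfied
(7,1)2 2/2 satisfied
(7,2)2 3/3 satisfied
(7,3)2 2/2 satisfied
(7,5)2 1/1 satisfied
For instance (1,1) has only 0/2 same-type neighbors, below 1/4.

No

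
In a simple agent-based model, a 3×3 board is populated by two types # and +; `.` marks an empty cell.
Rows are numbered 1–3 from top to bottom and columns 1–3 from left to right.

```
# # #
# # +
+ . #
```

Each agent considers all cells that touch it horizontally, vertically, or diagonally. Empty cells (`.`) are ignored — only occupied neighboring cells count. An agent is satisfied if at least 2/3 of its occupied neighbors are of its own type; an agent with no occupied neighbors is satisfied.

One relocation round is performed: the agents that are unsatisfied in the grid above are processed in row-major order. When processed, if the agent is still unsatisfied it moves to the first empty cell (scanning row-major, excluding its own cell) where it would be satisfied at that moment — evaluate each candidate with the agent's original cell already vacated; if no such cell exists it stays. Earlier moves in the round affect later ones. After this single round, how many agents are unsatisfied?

Initially unsatisfied (in order): (2,3), (3,1), (3,3).
  (2,3): no empty cell satisfies it; stays.
  (3,1): no empty cell satisfies it; stays.
  (3,3): no empty cell satisfies it; stays.
Resulting grid:
# # #
# # +
+ . #
Unsatisfied now: (2,3), (3,1), (3,3).

3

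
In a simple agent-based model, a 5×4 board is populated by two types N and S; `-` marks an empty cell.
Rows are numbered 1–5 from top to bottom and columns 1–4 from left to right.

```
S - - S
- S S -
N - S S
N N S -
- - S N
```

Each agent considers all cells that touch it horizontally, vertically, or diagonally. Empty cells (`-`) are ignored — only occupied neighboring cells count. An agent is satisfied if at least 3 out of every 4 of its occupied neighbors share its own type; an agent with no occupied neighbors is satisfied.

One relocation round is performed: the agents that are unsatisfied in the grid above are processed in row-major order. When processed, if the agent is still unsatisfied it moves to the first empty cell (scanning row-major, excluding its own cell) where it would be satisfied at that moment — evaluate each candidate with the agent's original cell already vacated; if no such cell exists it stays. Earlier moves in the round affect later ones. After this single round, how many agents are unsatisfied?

1

Initially unsatisfied (in order): (3,1), (4,2), (4,3), (5,3), (5,4).
  (3,1) → (5,1).
  (4,2): no empty cell satisfies it; stays.
  (4,3) → (1,2).
  (5,3) → (1,3).
  (5,4): now satisfied by earlier moves; stays.
Resulting grid:
S S S S
- S S -
- - S S
N N - -
N - - N
Unsatisfied now: (4,2).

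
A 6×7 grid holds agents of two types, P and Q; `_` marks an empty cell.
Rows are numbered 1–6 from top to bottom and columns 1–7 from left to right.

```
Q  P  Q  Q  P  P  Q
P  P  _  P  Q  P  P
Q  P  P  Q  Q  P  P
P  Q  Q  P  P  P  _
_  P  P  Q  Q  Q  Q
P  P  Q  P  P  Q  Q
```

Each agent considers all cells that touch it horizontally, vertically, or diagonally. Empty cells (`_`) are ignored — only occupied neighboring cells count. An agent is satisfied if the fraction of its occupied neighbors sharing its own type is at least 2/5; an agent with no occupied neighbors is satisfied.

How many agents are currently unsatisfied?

15

(1,1)Q 0/3 ✗
(1,2)P 2/4 ✓
(1,3)Q 1/4 ✗
(1,4)Q 2/4 ✓
(1,5)P 3/5 ✓
(1,6)P 3/5 ✓
(1,7)Q 0/3 ✗
(2,1)P 3/5 ✓
(2,2)P 4/7 ✓
(2,4)P 2/7 ✗
(2,5)Q 3/8 ✗
(2,6)P 5/8 ✓
(2,7)P 4/5 ✓
(3,1)Q 1/5 ✗
(3,2)P 4/7 ✓
(3,3)P 4/7 ✓
(3,4)Q 3/7 ✓
(3,5)Q 2/8 ✗
(3,6)P 5/7 ✓
(3,7)P 4/4 ✓
(4,1)P 2/4 ✓
(4,2)Q 2/7 ✗
(4,3)Q 3/8 ✗
(4,4)P 3/8 ✗
(4,5)P 3/8 ✗
(4,6)P 3/7 ✓
(5,2)P 4/7 ✓
(5,3)P 4/8 ✓
(5,4)Q 3/8 ✗
(5,5)Q 3/8 ✗
(5,6)Q 4/7 ✓
(5,7)Q 3/4 ✓
(6,1)P 2/2 ✓
(6,2)P 3/4 ✓
(6,3)Q 1/5 ✗
(6,4)P 2/5 ✓
(6,5)P 1/5 ✗
(6,6)Q 4/5 ✓
(6,7)Q 3/3 ✓
Unsatisfied: (1,1), (1,3), (1,7), (2,4), (2,5), (3,1), (3,5), (4,2), (4,3), (4,4), (4,5), (5,4), (5,5), (6,3), (6,5) — 15 in total.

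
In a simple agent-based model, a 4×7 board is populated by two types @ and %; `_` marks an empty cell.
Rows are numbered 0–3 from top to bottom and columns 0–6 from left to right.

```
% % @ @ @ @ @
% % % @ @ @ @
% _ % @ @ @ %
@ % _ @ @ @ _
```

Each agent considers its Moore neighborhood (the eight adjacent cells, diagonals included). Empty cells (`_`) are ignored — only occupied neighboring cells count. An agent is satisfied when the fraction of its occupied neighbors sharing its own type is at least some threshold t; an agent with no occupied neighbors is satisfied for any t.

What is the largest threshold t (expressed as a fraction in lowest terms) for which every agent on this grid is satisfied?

Row 0: (0,0)% 3/3 · (0,1)% 4/5 · (0,2)@ 2/5 · (0,3)@ 4/5 · (0,4)@ 5/5 · (0,5)@ 5/5 · (0,6)@ 3/3
Row 1: (1,0)% 4/4 · (1,1)% 6/7 · (1,2)% 3/7 · (1,3)@ 6/8 · (1,4)@ 8/8 · (1,5)@ 7/8 · (1,6)@ 4/5
Row 2: (2,0)% 3/4 · (2,2)% 3/6 · (2,3)@ 5/7 · (2,4)@ 8/8 · (2,5)@ 6/7 · (2,6)% 0/4
Row 3: (3,0)@ 0/2 · (3,1)% 2/3 · (3,3)@ 3/4 · (3,4)@ 5/5 · (3,5)@ 3/4
The smallest same-type fraction is 0/4 at (2,6), which reduces to 0/1. Any threshold above that leaves this agent unsatisfied.

0/1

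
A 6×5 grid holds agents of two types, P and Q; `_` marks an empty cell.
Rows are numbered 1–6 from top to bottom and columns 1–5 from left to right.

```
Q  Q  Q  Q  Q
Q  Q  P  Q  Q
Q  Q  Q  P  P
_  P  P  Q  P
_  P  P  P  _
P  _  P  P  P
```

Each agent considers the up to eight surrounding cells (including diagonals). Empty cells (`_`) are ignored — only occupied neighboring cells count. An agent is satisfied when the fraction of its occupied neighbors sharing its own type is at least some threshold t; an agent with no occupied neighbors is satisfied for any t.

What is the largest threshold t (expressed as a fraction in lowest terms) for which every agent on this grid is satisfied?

(1,1)Q 3/3
(1,2)Q 4/5
(1,3)Q 4/5
(1,4)Q 4/5
(1,5)Q 3/3
(2,1)Q 5/5
(2,2)Q 7/8
(2,3)P 1/8
(2,4)Q 5/8
(2,5)Q 3/5
(3,1)Q 3/4
(3,2)Q 4/7
(3,3)Q 4/8
(3,4)P 4/8
(3,5)P 2/5
(4,2)P 3/6
(4,3)P 5/8
(4,4)Q 1/7
(4,5)P 3/4
(5,2)P 5/5
(5,3)P 6/7
(5,4)P 6/7
(6,1)P 1/1
(6,3)P 4/4
(6,4)P 4/4
(6,5)P 2/2
The smallest same-type fraction is 1/8 at (2,3), which reduces to 1/8. Any threshold above that leaves this agent unsatisfied.

1/8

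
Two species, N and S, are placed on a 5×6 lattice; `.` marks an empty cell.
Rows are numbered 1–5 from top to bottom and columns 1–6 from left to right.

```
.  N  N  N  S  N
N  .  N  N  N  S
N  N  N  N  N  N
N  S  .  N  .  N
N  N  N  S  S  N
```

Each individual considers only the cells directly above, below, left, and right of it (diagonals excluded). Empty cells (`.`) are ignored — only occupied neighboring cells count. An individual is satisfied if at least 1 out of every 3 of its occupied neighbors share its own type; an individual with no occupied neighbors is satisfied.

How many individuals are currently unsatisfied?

Row 1: (1,2)N 1/1 ✓ · (1,3)N 3/3 ✓ · (1,4)N 2/3 ✓ · (1,5)S 0/3 ✗ · (1,6)N 0/2 ✗
Row 2: (2,1)N 1/1 ✓ · (2,3)N 3/3 ✓ · (2,4)N 4/4 ✓ · (2,5)N 2/4 ✓ · (2,6)S 0/3 ✗
Row 3: (3,1)N 3/3 ✓ · (3,2)N 2/3 ✓ · (3,3)N 3/3 ✓ · (3,4)N 4/4 ✓ · (3,5)N 3/3 ✓ · (3,6)N 2/3 ✓
Row 4: (4,1)N 2/3 ✓ · (4,2)S 0/3 ✗ · (4,4)N 1/2 ✓ · (4,6)N 2/2 ✓
Row 5: (5,1)N 2/2 ✓ · (5,2)N 2/3 ✓ · (5,3)N 1/2 ✓ · (5,4)S 1/3 ✓ · (5,5)S 1/2 ✓ · (5,6)N 1/2 ✓
Unsatisfied: (1,5), (1,6), (2,6), (4,2) — 4 in total.

4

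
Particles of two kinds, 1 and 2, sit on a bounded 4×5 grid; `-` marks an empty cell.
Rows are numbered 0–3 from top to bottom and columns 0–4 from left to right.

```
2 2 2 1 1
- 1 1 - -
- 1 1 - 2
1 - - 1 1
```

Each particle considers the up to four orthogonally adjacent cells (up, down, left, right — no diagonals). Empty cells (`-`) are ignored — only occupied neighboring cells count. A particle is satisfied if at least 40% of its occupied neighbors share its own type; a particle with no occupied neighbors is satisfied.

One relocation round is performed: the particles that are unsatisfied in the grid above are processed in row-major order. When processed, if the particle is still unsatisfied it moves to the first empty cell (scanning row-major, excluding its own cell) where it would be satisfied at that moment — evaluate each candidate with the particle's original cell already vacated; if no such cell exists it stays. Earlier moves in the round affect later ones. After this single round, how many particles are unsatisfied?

1

Initially unsatisfied (in order): (0,2), (2,4).
  (0,2) → (1,0).
  (2,4): no empty cell satisfies it; stays.
Resulting grid:
2 2 - 1 1
2 1 1 - -
- 1 1 - 2
1 - - 1 1
Unsatisfied now: (2,4).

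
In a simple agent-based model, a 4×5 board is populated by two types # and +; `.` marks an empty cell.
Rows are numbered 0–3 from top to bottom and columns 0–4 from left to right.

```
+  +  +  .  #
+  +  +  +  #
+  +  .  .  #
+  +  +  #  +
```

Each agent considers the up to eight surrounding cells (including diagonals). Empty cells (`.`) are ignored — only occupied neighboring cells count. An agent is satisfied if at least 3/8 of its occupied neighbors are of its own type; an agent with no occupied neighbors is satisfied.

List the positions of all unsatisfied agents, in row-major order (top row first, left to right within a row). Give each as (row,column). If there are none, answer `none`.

(3,3), (3,4)

Row 0: (0,0)+ 3/3 ✓ · (0,1)+ 5/5 ✓ · (0,2)+ 4/4 ✓ · (0,4)# 1/2 ✓
Row 1: (1,0)+ 5/5 ✓ · (1,1)+ 7/7 ✓ · (1,2)+ 5/5 ✓ · (1,3)+ 2/5 ✓ · (1,4)# 2/3 ✓
Row 2: (2,0)+ 5/5 ✓ · (2,1)+ 7/7 ✓ · (2,4)# 2/4 ✓
Row 3: (3,0)+ 3/3 ✓ · (3,1)+ 4/4 ✓ · (3,2)+ 2/3 ✓ · (3,3)# 1/3 ✗ · (3,4)+ 0/2 ✗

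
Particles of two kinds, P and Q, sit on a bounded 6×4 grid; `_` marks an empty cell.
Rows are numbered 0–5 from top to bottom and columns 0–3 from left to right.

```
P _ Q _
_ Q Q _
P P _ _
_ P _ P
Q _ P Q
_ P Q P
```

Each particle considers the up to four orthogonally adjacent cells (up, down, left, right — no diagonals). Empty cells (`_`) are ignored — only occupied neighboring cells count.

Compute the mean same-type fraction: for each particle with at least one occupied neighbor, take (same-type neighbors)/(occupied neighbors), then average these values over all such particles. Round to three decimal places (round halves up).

0.431

Row 0: (0,0)P — no occupied neighbors · (0,2)Q 1/1
Row 1: (1,1)Q 1/2 · (1,2)Q 2/2
Row 2: (2,0)P 1/1 · (2,1)P 2/3
Row 3: (3,1)P 1/1 · (3,3)P 0/1
Row 4: (4,0)Q — no occupied neighbors · (4,2)P 0/2 · (4,3)Q 0/3
Row 5: (5,1)P 0/1 · (5,2)Q 0/3 · (5,3)P 0/2
Sum over 12 particles: 1/1 + 1/2 + 2/2 + 1/1 + 2/3 + 1/1 + 0/1 + 0/2 + 0/3 + 0/1 + 0/3 + 0/2 = 31/6; mean = 31/6 ÷ 12 = 31/72 = 0.430555… → 0.431.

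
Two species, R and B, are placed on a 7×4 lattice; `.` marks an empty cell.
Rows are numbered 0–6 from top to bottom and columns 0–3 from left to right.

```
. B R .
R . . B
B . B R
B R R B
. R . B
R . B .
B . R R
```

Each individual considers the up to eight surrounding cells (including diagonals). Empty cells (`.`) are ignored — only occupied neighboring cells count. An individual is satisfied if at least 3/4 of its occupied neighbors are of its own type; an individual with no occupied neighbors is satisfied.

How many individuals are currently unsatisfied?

18

Row 0: (0,1)B 0/2 ✗ · (0,2)R 0/2 ✗
Row 1: (1,0)R 0/2 ✗ · (1,3)B 1/3 ✗
Row 2: (2,0)B 1/3 ✗ · (2,2)B 2/5 ✗ · (2,3)R 1/4 ✗
Row 3: (3,0)B 1/3 ✗ · (3,1)R 2/5 ✗ · (3,2)R 3/6 ✗ · (3,3)B 2/4 ✗
Row 4: (4,1)R 3/5 ✗ · (4,3)B 2/3 ✗
Row 5: (5,0)R 1/2 ✗ · (5,2)B 1/4 ✗
Row 6: (6,0)B 0/1 ✗ · (6,2)R 1/2 ✗ · (6,3)R 1/2 ✗
Unsatisfied: (0,1), (0,2), (1,0), (1,3), (2,0), (2,2), (2,3), (3,0), (3,1), (3,2), (3,3), (4,1), (4,3), (5,0), (5,2), (6,0), (6,2), (6,3) — 18 in total.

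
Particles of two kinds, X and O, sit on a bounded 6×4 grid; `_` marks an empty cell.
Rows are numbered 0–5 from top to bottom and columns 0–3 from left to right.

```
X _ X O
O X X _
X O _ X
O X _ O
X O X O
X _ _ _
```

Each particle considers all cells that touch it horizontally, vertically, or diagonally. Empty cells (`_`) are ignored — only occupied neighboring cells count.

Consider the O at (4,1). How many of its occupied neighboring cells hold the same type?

1

Occupied neighbors of (4,1): (3,0)=O, (3,1)=X, (4,0)=X, (4,2)=X, (5,0)=X.
Same type (O): 1 of 5.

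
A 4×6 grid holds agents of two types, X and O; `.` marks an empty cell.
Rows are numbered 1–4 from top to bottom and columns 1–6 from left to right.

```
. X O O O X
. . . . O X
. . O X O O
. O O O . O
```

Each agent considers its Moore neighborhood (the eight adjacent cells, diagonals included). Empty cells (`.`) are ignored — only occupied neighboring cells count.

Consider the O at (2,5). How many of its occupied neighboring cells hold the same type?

Occupied neighbors of (2,5): (1,4)=O, (1,5)=O, (1,6)=X, (2,6)=X, (3,4)=X, (3,5)=O, (3,6)=O.
Same type (O): 4 of 7.

4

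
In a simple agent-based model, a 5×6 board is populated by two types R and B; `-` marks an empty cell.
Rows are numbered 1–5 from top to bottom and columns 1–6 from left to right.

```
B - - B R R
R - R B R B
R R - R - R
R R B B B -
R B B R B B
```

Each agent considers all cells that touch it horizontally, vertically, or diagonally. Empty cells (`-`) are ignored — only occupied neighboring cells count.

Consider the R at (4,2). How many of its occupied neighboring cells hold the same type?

Occupied neighbors of (4,2): (3,1)=R, (3,2)=R, (4,1)=R, (4,3)=B, (5,1)=R, (5,2)=B, (5,3)=B.
Same type (R): 4 of 7.

4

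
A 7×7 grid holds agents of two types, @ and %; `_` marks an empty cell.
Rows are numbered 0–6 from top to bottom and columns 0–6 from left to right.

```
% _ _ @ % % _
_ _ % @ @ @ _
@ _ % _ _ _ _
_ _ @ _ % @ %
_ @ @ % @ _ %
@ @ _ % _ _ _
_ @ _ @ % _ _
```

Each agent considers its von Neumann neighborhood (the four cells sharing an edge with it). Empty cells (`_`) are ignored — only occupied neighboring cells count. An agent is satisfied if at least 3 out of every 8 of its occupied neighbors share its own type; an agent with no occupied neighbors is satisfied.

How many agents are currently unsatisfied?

7

(0,0)% 0/0 ok
(0,3)@ 1/2 ok
(0,4)% 1/3 unhappy
(0,5)% 1/2 ok
(1,2)% 1/2 ok
(1,3)@ 2/3 ok
(1,4)@ 2/3 ok
(1,5)@ 1/2 ok
(2,0)@ 0/0 ok
(2,2)% 1/2 ok
(3,2)@ 1/2 ok
(3,4)% 0/2 unhappy
(3,5)@ 0/2 unhappy
(3,6)% 1/2 ok
(4,1)@ 2/2 ok
(4,2)@ 2/3 ok
(4,3)% 1/3 unhappy
(4,4)@ 0/2 unhappy
(4,6)% 1/1 ok
(5,0)@ 1/1 ok
(5,1)@ 3/3 ok
(5,3)% 1/2 ok
(6,1)@ 1/1 ok
(6,3)@ 0/2 unhappy
(6,4)% 0/1 unhappy
Unsatisfied: (0,4), (3,4), (3,5), (4,3), (4,4), (6,3), (6,4) — 7 in total.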